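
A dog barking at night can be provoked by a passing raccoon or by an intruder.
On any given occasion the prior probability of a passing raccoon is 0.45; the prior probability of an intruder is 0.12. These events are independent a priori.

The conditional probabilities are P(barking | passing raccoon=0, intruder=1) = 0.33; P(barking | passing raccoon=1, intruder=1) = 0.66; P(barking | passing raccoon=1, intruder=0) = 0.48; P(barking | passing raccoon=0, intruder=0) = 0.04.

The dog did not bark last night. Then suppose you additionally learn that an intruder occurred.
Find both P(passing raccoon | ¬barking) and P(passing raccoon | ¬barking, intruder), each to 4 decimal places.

P(¬barking) = 0.96*0.55*0.88 + 0.67*0.55*0.12 + 0.52*0.45*0.88 + 0.34*0.45*0.12 = 0.464640 + 0.044220 + 0.205920 + 0.018360 = 0.733140
The passing raccoon-present share is 0.205920 + 0.018360 = 0.224280.
Hence the posterior is 0.224280/0.733140 ≈ 0.3059.

Now condition on the additional information:
Sum P(¬barking|·) weighted by the priors over both values of passing raccoon:
  P(¬barking | intruder) = 0.67·0.55 + 0.34·0.45
        = 0.368500 + 0.153000 = 0.521500
Keeping only the passing raccoon-present terms gives 0.153000, so
  P(passing raccoon | ¬barking, intruder) = 0.153000 / 0.521500 ≈ 0.2934

P(passing raccoon | ¬barking) ≈ 0.3059; P(passing raccoon | ¬barking, intruder) ≈ 0.2934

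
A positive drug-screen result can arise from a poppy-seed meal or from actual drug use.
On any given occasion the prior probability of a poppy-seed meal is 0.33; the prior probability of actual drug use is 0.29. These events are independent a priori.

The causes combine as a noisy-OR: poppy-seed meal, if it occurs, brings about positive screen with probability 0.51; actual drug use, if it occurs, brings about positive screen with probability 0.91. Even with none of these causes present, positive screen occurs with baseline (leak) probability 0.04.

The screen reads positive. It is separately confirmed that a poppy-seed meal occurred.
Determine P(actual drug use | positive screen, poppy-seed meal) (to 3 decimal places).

Under noisy-OR, P(positive screen | causes) = 1 − (1−0.04)·∏(1−qᵢ) over the active causes.
Numerator (weight on configurations with actual drug use): 0.957664*0.29 = 0.277723
Denominator P(positive screen | poppy-seed meal): 0.5296*0.71 + 0.957664*0.29 = 0.653739
P(actual drug use | positive screen, poppy-seed meal) = 0.277723/0.653739 ≈ 0.425

P(actual drug use | positive screen, poppy-seed meal) ≈ 0.425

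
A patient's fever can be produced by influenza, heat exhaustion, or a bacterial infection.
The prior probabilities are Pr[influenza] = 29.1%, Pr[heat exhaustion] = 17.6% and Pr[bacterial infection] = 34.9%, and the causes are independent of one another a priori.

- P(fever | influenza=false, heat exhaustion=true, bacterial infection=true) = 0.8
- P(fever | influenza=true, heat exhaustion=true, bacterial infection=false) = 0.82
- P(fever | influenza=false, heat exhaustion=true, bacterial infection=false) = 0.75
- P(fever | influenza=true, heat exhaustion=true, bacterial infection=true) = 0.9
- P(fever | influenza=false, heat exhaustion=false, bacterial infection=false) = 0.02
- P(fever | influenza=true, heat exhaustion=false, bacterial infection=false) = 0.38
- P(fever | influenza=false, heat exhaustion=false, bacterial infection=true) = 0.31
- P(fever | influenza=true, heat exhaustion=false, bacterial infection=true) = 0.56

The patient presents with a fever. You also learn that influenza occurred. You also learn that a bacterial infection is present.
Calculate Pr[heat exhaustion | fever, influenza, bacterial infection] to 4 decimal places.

Pr[heat exhaustion | fever, influenza, bacterial infection] ≈ 0.2555

For the numerator, keep only heat exhaustion=true terms: 0.9×0.176 = 0.158400
Normalizer over all consistent configurations: 0.56×0.824 + 0.9×0.176 = 0.619840
Posterior = 0.158400 / 0.619840 ≈ 0.2555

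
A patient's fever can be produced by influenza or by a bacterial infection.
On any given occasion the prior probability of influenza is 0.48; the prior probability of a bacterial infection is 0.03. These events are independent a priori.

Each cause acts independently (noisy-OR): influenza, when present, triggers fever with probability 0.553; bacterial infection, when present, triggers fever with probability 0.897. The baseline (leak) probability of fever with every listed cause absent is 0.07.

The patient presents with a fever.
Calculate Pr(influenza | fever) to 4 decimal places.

Under noisy-OR, P(fever | causes) = 1 − (1−0.07)·∏(1−qᵢ) over the active causes.
P(fever) = 0.07×0.52×0.97 + 0.90421×0.52×0.03 + 0.58429×0.48×0.97 + 0.957182×0.48×0.03 = 0.035308 + 0.014106 + 0.272045 + 0.013783 = 0.335242
Of this, 0.285828 comes from 0.272045 + 0.013783 (the influenza=true cases).
Hence the posterior is 0.285828/0.335242 ≈ 0.8526.

Pr(influenza | fever) ≈ 0.8526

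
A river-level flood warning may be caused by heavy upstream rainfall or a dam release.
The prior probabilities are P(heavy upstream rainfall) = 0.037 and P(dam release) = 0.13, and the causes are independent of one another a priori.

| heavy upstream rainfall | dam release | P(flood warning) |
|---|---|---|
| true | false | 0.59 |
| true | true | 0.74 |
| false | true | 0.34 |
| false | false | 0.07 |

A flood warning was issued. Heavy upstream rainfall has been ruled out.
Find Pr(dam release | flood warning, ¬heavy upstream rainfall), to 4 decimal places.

Weight on dam release=true, given the evidence: 0.34×0.13 = 0.044200
Normalizer over all consistent configurations: 0.07×0.87 + 0.34×0.13 = 0.105100
Posterior = 0.044200 / 0.105100 ≈ 0.4206

Pr(dam release | flood warning, ¬heavy upstream rainfall) ≈ 0.4206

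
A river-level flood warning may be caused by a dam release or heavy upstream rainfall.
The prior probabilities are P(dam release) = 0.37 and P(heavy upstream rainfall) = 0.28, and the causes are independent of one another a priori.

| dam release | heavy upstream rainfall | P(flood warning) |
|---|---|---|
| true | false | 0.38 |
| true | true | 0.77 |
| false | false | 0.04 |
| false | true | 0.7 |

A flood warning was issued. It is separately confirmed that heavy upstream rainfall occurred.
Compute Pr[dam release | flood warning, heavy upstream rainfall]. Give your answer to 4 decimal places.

Pr[dam release | flood warning, heavy upstream rainfall] ≈ 0.3925

For the numerator, keep only dam release=true terms: 0.77*0.37 = 0.284900
The normalizing constant is 0.7*0.63 + 0.77*0.37 = 0.725900
P(dam release | flood warning, heavy upstream rainfall) = 0.284900/0.725900 ≈ 0.3925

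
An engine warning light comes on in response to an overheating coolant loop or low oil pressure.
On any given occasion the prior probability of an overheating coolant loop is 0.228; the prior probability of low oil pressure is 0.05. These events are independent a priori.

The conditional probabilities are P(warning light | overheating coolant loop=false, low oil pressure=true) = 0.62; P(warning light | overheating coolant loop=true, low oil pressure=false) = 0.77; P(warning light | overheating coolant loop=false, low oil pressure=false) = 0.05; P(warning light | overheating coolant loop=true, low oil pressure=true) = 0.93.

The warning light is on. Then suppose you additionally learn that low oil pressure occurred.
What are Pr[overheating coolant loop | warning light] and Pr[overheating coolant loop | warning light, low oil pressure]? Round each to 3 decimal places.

Pr[overheating coolant loop | warning light] ≈ 0.745; Pr[overheating coolant loop | warning light, low oil pressure] ≈ 0.307

Enumerate the 4 (overheating coolant loop, low oil pressure) configurations and weight by the priors:
  P(warning light) = 0.05×0.772×0.95 + 0.62×0.772×0.05 + 0.77×0.228×0.95 + 0.93×0.228×0.05
        = 0.036670 + 0.023932 + 0.166782 + 0.010602 = 0.237986
Keeping only the overheating coolant loop-present terms gives 0.177384, so
  P(overheating coolant loop | warning light) = 0.177384 / 0.237986 ≈ 0.745

Now also conditioning on low oil pressure=true:
P(warning light | low oil pressure) = 0.62×0.772 + 0.93×0.228 = 0.478640 + 0.212040 = 0.690680
The overheating coolant loop-present share is 0.93×0.228 = 0.212040.
Hence the posterior is 0.212040/0.690680 ≈ 0.307.
This is intercausal reasoning (explaining away): once low oil pressure accounts for the warning light, overheating coolant loop becomes less likely.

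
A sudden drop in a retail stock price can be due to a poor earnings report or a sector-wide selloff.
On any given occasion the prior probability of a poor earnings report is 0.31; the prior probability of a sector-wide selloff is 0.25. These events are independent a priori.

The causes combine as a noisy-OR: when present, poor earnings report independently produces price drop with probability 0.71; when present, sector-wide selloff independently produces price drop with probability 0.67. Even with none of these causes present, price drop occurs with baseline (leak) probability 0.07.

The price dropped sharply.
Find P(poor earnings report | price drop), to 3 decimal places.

P(poor earnings report | price drop) ≈ 0.607

Under noisy-OR, P(price drop | causes) = 1 − (1−0.07)·∏(1−qᵢ) over the active causes.
Sum P(price drop|·) weighted by the priors over the 4 (poor earnings report, sector-wide selloff) configurations:
  P(price drop) = 0.07·0.69·0.75 + 0.6931·0.69·0.25 + 0.7303·0.31·0.75 + 0.910999·0.31·0.25
        = 0.036225 + 0.119560 + 0.169795 + 0.070602 = 0.396182
The terms with poor earnings report present sum to 0.240397, so
  P(poor earnings report | price drop) = 0.240397 / 0.396182 ≈ 0.607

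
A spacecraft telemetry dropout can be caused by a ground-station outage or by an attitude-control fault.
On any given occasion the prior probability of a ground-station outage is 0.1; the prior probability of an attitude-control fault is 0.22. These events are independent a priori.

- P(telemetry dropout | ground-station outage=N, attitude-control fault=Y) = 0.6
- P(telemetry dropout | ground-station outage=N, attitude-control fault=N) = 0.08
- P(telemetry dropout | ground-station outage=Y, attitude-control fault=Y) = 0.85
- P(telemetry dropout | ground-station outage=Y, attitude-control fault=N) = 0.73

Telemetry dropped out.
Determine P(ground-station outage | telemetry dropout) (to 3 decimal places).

P(ground-station outage | telemetry dropout) ≈ 0.302

By total probability over the 4 (ground-station outage, attitude-control fault) configurations:
  P(telemetry dropout) = 0.08·0.9·0.78 + 0.6·0.9·0.22 + 0.73·0.1·0.78 + 0.85·0.1·0.22
        = 0.056160 + 0.118800 + 0.056940 + 0.018700 = 0.250600
Configurations with ground-station outage contribute 0.075640, so
  P(ground-station outage | telemetry dropout) = 0.075640 / 0.250600 ≈ 0.302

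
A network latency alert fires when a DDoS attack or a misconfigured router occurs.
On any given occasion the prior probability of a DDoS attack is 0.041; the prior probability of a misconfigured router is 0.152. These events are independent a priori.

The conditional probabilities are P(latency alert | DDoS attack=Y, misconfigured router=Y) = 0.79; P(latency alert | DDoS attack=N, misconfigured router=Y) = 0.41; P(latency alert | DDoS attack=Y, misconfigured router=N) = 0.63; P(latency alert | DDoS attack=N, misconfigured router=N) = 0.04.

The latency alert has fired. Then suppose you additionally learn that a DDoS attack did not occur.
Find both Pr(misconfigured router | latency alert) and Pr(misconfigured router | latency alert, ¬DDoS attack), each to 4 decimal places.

Sum P(latency alert|·) weighted by the priors over the 4 (DDoS attack, misconfigured router) configurations:
  P(latency alert) = 0.04×0.959×0.848 + 0.41×0.959×0.152 + 0.63×0.041×0.848 + 0.79×0.041×0.152
        = 0.032529 + 0.059765 + 0.021904 + 0.004923 = 0.119121
Configurations with misconfigured router contribute 0.064688, so
  P(misconfigured router | latency alert) = 0.064688 / 0.119121 ≈ 0.5430

With the extra evidence:
Numerator (weight on configurations with misconfigured router): 0.41×0.152 = 0.062320
Normalizer over all consistent configurations: 0.04×0.848 + 0.41×0.152 = 0.096240
P(misconfigured router | latency alert, ¬DDoS attack) = 0.062320/0.096240 ≈ 0.6475
Ruling out DDoS attack raises the posterior on misconfigured router — the flip side of explaining away.

Pr(misconfigured router | latency alert) ≈ 0.5430; Pr(misconfigured router | latency alert, ¬DDoS attack) ≈ 0.6475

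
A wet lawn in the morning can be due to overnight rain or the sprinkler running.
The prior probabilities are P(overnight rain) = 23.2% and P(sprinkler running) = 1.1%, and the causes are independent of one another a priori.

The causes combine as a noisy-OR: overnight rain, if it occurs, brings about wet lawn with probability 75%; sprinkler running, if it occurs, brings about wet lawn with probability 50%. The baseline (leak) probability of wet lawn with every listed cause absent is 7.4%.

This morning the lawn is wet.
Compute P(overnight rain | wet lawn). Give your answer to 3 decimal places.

P(overnight rain | wet lawn) ≈ 0.746

Under noisy-OR, P(wet lawn | causes) = 1 − (1−0.074)·∏(1−qᵢ) over the active causes.
Weight on overnight rain=true, given the evidence: 0.176331 + 0.002257 = 0.178588
The normalizing constant is 0.074·0.768·0.989 + 0.537·0.768·0.011 + 0.7685·0.232·0.989 + 0.88425·0.232·0.011 = 0.239332
P(overnight rain | wet lawn) = 0.178588/0.239332 ≈ 0.746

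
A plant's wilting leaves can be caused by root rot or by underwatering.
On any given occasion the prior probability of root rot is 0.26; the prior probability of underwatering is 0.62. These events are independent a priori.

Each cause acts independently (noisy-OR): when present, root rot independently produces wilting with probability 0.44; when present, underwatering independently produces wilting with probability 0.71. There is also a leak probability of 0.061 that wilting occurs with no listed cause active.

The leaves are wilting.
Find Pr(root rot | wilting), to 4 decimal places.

Under noisy-OR, P(wilting | causes) = 1 − (1−0.061)·∏(1−qᵢ) over the active causes.
P(wilting) = 0.061·0.74·0.38 + 0.72769·0.74·0.62 + 0.47416·0.26·0.38 + 0.847506·0.26·0.62 = 0.017153 + 0.333864 + 0.046847 + 0.136618 = 0.534482
The root rot-present share is 0.046847 + 0.136618 = 0.183465.
So P(root rot | wilting) = 0.183465/0.534482 ≈ 0.3433.

Pr(root rot | wilting) ≈ 0.3433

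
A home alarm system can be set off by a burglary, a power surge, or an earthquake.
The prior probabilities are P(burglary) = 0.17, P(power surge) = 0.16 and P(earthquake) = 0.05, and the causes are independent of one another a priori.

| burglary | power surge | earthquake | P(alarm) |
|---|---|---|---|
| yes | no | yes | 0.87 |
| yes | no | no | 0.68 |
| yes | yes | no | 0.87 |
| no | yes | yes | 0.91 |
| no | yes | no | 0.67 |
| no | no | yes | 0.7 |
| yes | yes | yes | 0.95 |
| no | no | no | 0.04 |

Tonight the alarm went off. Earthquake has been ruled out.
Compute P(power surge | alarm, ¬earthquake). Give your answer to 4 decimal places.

P(power surge | alarm, ¬earthquake) ≈ 0.4740

Weight on power surge=true, given the evidence: 0.088976 + 0.023664 = 0.112640
Normalizer over all consistent configurations: 0.04*0.83*0.84 + 0.67*0.83*0.16 + 0.68*0.17*0.84 + 0.87*0.17*0.16 = 0.237632
P(power surge | alarm, ¬earthquake) = 0.112640/0.237632 ≈ 0.4740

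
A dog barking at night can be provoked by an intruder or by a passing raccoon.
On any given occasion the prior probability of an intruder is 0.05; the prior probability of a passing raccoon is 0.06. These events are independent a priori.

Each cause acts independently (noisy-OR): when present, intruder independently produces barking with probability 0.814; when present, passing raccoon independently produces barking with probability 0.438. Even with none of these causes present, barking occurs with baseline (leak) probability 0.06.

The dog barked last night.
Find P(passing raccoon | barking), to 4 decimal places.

P(passing raccoon | barking) ≈ 0.2427

Under noisy-OR, P(barking | causes) = 1 − (1−0.06)·∏(1−qᵢ) over the active causes.
P(barking) = 0.06×0.95×0.94 + 0.47172×0.95×0.06 + 0.82516×0.05×0.94 + 0.90174×0.05×0.06 = 0.053580 + 0.026888 + 0.038783 + 0.002705 = 0.121956
Restricting to configurations with passing raccoon present: 0.026888 + 0.002705 = 0.029593.
P(passing raccoon | barking) = 0.029593 / 0.121956 ≈ 0.2427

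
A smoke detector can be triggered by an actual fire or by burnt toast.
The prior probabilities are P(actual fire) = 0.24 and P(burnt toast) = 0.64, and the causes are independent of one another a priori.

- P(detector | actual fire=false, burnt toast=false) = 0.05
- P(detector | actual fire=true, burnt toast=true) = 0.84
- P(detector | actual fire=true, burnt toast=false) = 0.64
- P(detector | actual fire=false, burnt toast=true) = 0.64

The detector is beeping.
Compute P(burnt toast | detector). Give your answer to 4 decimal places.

P(burnt toast | detector) ≈ 0.8646

By total probability over the 4 (actual fire, burnt toast) configurations:
  P(detector) = 0.05*0.76*0.36 + 0.64*0.76*0.64 + 0.64*0.24*0.36 + 0.84*0.24*0.64
        = 0.013680 + 0.311296 + 0.055296 + 0.129024 = 0.509296
Keeping only the burnt toast-present terms gives 0.440320, so
  P(burnt toast | detector) = 0.440320 / 0.509296 ≈ 0.8646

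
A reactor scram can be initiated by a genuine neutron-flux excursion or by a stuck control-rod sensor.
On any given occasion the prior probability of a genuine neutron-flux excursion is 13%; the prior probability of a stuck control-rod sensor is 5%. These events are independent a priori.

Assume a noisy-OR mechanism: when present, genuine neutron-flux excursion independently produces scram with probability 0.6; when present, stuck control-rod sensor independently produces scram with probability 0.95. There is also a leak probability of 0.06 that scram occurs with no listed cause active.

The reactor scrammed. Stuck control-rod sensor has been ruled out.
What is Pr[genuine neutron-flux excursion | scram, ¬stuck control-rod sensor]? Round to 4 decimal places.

Pr[genuine neutron-flux excursion | scram, ¬stuck control-rod sensor] ≈ 0.6085

Under noisy-OR, P(scram | causes) = 1 − (1−0.06)·∏(1−qᵢ) over the active causes.
Sum P(scram|·) weighted by the priors over both values of genuine neutron-flux excursion:
  P(scram | ¬stuck control-rod sensor) = 0.06·0.87 + 0.624·0.13
        = 0.052200 + 0.081120 = 0.133320
Keeping only the genuine neutron-flux excursion-present terms gives 0.081120, so
  P(genuine neutron-flux excursion | scram, ¬stuck control-rod sensor) = 0.081120 / 0.133320 ≈ 0.6085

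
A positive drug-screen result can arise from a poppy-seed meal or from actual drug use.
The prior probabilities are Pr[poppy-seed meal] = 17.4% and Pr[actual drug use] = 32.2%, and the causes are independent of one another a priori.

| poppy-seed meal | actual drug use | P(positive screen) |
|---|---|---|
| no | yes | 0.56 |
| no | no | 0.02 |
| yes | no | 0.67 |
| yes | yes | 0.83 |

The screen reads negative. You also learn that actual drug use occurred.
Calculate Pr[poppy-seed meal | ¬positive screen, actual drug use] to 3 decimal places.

Pr[poppy-seed meal | ¬positive screen, actual drug use] ≈ 0.075

Sum P(¬positive screen|·) weighted by the priors over both values of poppy-seed meal:
  P(¬positive screen | actual drug use) = 0.44·0.826 + 0.17·0.174
        = 0.363440 + 0.029580 = 0.393020
The terms with poppy-seed meal present sum to 0.029580, so
  P(poppy-seed meal | ¬positive screen, actual drug use) = 0.029580 / 0.393020 ≈ 0.075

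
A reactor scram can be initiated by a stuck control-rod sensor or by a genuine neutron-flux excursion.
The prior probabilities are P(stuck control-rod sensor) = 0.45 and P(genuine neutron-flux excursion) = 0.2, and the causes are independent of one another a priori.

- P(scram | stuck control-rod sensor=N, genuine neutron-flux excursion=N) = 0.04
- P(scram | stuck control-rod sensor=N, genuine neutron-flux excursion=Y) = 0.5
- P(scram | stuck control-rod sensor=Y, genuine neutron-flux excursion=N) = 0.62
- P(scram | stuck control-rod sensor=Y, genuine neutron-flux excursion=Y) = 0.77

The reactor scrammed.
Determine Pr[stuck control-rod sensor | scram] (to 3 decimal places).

Pr[stuck control-rod sensor | scram] ≈ 0.801

For the numerator, keep only stuck control-rod sensor=true terms: 0.223200 + 0.069300 = 0.292500
Denominator P(scram): 0.04*0.55*0.8 + 0.5*0.55*0.2 + 0.62*0.45*0.8 + 0.77*0.45*0.2 = 0.365100
Posterior = 0.292500 / 0.365100 ≈ 0.801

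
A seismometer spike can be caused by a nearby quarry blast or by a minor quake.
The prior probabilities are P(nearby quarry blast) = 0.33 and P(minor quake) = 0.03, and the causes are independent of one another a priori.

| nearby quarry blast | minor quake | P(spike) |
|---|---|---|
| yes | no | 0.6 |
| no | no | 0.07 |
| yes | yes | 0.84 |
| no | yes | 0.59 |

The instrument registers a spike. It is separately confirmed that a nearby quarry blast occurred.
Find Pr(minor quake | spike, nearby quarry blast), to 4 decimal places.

Pr(minor quake | spike, nearby quarry blast) ≈ 0.0415

P(spike | nearby quarry blast) = 0.6·0.97 + 0.84·0.03 = 0.582000 + 0.025200 = 0.607200
Of this, 0.025200 comes from 0.84·0.03 (the minor quake=true cases).
Hence the posterior is 0.025200/0.607200 ≈ 0.0415.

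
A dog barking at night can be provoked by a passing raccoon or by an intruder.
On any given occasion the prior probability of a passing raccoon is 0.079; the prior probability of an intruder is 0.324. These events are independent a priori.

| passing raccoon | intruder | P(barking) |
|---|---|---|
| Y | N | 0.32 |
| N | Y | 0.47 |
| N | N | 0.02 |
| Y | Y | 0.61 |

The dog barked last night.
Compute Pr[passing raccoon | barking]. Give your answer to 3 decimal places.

For the numerator, keep only passing raccoon=true terms: 0.017089 + 0.015614 = 0.032703
Denominator P(barking): 0.02×0.921×0.676 + 0.47×0.921×0.324 + 0.32×0.079×0.676 + 0.61×0.079×0.324 = 0.185405
Posterior = 0.032703 / 0.185405 ≈ 0.176

Pr[passing raccoon | barking] ≈ 0.176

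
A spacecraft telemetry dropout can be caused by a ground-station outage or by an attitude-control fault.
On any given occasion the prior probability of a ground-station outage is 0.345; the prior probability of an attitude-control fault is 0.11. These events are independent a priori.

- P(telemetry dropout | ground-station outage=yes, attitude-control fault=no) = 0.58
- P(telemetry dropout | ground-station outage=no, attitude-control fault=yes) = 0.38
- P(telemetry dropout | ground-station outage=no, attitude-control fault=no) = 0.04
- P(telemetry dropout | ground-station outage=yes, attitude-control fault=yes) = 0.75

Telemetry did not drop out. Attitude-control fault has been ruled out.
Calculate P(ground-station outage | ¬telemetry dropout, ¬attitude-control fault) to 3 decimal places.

P(ground-station outage | ¬telemetry dropout, ¬attitude-control fault) ≈ 0.187

Numerator (weight on configurations with ground-station outage): 0.42×0.345 = 0.144900
Denominator P(¬telemetry dropout | ¬attitude-control fault): 0.96×0.655 + 0.42×0.345 = 0.773700
P(ground-station outage | ¬telemetry dropout, ¬attitude-control fault) = 0.144900/0.773700 ≈ 0.187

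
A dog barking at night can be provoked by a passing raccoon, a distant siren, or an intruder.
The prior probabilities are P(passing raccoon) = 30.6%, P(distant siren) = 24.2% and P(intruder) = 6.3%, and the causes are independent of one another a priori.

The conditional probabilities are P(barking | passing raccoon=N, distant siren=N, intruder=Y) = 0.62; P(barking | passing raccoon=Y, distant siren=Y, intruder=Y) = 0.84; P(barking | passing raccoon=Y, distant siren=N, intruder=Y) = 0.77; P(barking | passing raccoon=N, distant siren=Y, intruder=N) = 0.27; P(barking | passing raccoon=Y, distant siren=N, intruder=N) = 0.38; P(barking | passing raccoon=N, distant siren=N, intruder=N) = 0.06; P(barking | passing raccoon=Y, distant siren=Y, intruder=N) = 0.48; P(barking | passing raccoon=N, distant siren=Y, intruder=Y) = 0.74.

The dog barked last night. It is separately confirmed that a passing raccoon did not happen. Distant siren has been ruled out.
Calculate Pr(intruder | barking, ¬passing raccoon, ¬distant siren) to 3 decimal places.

Pr(intruder | barking, ¬passing raccoon, ¬distant siren) ≈ 0.410

Sum P(barking|·) weighted by the priors over both values of intruder:
  P(barking | ¬passing raccoon, ¬distant siren) = 0.06*0.937 + 0.62*0.063
        = 0.056220 + 0.039060 = 0.095280
Configurations with intruder contribute 0.039060, so
  P(intruder | barking, ¬passing raccoon, ¬distant siren) = 0.039060 / 0.095280 ≈ 0.410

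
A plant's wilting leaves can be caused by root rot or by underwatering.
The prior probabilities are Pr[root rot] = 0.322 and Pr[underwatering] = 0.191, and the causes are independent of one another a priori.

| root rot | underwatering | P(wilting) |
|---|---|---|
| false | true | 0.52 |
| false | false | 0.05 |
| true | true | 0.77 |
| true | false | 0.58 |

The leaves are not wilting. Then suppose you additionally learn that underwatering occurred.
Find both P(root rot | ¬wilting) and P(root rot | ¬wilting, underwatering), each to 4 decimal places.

P(root rot | ¬wilting) ≈ 0.1748; P(root rot | ¬wilting, underwatering) ≈ 0.1854

P(¬wilting) = 0.95*0.678*0.809 + 0.48*0.678*0.191 + 0.42*0.322*0.809 + 0.23*0.322*0.191 = 0.521077 + 0.062159 + 0.109409 + 0.014145 = 0.706790
Of this, 0.123554 comes from 0.109409 + 0.014145 (the root rot=true cases).
Hence the posterior is 0.123554/0.706790 ≈ 0.1748.

With the extra evidence:
Sum P(¬wilting|·) weighted by the priors over both values of root rot:
  P(¬wilting | underwatering) = 0.48·0.678 + 0.23·0.322
        = 0.325440 + 0.074060 = 0.399500
Configurations with root rot contribute 0.074060, so
  P(root rot | ¬wilting, underwatering) = 0.074060 / 0.399500 ≈ 0.1854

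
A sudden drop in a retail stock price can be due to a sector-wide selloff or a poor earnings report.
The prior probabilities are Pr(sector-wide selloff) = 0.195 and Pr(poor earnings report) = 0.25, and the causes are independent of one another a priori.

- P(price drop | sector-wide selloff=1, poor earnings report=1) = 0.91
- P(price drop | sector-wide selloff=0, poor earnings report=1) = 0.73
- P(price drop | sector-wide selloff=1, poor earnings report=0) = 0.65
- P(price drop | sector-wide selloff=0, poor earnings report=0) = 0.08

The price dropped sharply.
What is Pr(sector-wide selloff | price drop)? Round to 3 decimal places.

Pr(sector-wide selloff | price drop) ≈ 0.417

Enumerate the 4 (sector-wide selloff, poor earnings report) configurations and weight by the priors:
  P(price drop) = 0.08·0.805·0.75 + 0.73·0.805·0.25 + 0.65·0.195·0.75 + 0.91·0.195·0.25
        = 0.048300 + 0.146913 + 0.095062 + 0.044363 = 0.334638
The terms with sector-wide selloff present sum to 0.139425, so
  P(sector-wide selloff | price drop) = 0.139425 / 0.334638 ≈ 0.417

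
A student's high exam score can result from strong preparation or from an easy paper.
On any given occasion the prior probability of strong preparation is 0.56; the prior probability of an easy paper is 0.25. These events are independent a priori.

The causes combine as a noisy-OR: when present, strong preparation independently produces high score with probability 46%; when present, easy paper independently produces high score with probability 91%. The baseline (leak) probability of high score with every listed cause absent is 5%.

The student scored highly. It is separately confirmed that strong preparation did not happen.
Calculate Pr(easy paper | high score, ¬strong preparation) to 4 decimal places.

Pr(easy paper | high score, ¬strong preparation) ≈ 0.8591

Under noisy-OR, P(high score | causes) = 1 − (1−0.05)·∏(1−qᵢ) over the active causes.
Enumerate both values of easy paper and weight by the priors:
  P(high score | ¬strong preparation) = 0.05·0.75 + 0.9145·0.25
        = 0.037500 + 0.228625 = 0.266125
Configurations with easy paper contribute 0.228625, so
  P(easy paper | high score, ¬strong preparation) = 0.228625 / 0.266125 ≈ 0.8591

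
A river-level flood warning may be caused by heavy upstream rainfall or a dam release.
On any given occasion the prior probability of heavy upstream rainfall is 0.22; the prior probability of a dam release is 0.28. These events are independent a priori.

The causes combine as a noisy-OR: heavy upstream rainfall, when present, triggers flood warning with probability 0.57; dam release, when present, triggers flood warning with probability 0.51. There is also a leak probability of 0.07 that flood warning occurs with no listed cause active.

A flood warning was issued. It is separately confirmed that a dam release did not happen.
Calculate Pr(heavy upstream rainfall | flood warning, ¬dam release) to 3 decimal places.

Under noisy-OR, P(flood warning | causes) = 1 − (1−0.07)·∏(1−qᵢ) over the active causes.
P(flood warning | ¬dam release) = 0.07*0.78 + 0.6001*0.22 = 0.054600 + 0.132022 = 0.186622
Of this, 0.132022 comes from 0.6001*0.22 (the heavy upstream rainfall=true cases).
Hence the posterior is 0.132022/0.186622 ≈ 0.707.

Pr(heavy upstream rainfall | flood warning, ¬dam release) ≈ 0.707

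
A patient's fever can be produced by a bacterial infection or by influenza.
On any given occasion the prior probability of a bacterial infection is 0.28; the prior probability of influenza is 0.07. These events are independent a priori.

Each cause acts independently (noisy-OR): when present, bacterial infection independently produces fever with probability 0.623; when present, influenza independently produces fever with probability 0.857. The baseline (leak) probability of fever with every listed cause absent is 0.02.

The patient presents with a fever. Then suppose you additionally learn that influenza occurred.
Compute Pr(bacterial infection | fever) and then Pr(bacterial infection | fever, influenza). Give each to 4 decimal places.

Pr(bacterial infection | fever) ≈ 0.7631; Pr(bacterial infection | fever, influenza) ≈ 0.2999

Under noisy-OR, P(fever | causes) = 1 − (1−0.02)·∏(1−qᵢ) over the active causes.
By total probability over the 4 (bacterial infection, influenza) configurations:
  P(fever) = 0.02×0.72×0.93 + 0.85986×0.72×0.07 + 0.63054×0.28×0.93 + 0.947167×0.28×0.07
        = 0.013392 + 0.043337 + 0.164193 + 0.018564 = 0.239486
Keeping only the bacterial infection-present terms gives 0.182757, so
  P(bacterial infection | fever) = 0.182757 / 0.239486 ≈ 0.7631

Now also conditioning on influenza=true:
Enumerate both values of bacterial infection and weight by the priors:
  P(fever | influenza) = 0.85986·0.72 + 0.947167·0.28
        = 0.619099 + 0.265207 = 0.884306
Configurations with bacterial infection contribute 0.265207, so
  P(bacterial infection | fever, influenza) = 0.265207 / 0.884306 ≈ 0.2999
Conditioning on influenza lowers the posterior on bacterial infection: the classic explaining-away effect in a common-effect structure.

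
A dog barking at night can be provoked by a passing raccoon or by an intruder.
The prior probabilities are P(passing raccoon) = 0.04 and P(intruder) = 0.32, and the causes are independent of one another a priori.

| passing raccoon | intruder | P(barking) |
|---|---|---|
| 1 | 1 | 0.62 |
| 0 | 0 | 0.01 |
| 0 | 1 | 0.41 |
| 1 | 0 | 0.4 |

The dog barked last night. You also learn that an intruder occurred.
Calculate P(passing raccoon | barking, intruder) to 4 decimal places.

P(passing raccoon | barking, intruder) ≈ 0.0593

By total probability over both values of passing raccoon:
  P(barking | intruder) = 0.41×0.96 + 0.62×0.04
        = 0.393600 + 0.024800 = 0.418400
Configurations with passing raccoon contribute 0.024800, so
  P(passing raccoon | barking, intruder) = 0.024800 / 0.418400 ≈ 0.0593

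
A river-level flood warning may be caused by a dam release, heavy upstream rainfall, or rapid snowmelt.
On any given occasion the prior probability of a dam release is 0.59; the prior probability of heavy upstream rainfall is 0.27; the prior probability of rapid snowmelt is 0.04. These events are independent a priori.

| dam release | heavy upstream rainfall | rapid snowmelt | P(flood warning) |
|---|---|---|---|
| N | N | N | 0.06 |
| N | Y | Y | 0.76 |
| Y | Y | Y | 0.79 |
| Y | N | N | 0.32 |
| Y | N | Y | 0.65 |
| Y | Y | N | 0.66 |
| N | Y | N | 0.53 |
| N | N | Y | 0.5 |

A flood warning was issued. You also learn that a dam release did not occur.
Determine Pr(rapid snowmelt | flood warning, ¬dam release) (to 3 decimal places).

P(flood warning | ¬dam release) = 0.06*0.73*0.96 + 0.5*0.73*0.04 + 0.53*0.27*0.96 + 0.76*0.27*0.04 = 0.042048 + 0.014600 + 0.137376 + 0.008208 = 0.202232
The rapid snowmelt-present share is 0.014600 + 0.008208 = 0.022808.
P(rapid snowmelt | flood warning, ¬dam release) = 0.022808 / 0.202232 ≈ 0.113

Pr(rapid snowmelt | flood warning, ¬dam release) ≈ 0.113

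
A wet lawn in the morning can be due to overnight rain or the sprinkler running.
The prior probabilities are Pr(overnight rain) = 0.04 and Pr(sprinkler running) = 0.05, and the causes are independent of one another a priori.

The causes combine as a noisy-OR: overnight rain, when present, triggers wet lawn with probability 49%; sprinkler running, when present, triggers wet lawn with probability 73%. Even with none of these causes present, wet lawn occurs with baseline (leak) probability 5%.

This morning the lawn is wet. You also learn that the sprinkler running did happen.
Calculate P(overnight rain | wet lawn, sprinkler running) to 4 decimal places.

Under noisy-OR, P(wet lawn | causes) = 1 − (1−0.05)·∏(1−qᵢ) over the active causes.
Numerator (weight on configurations with overnight rain): 0.869185*0.04 = 0.034767
Denominator P(wet lawn | sprinkler running): 0.7435*0.96 + 0.869185*0.04 = 0.748527
P(overnight rain | wet lawn, sprinkler running) = 0.034767/0.748527 ≈ 0.0464

P(overnight rain | wet lawn, sprinkler running) ≈ 0.0464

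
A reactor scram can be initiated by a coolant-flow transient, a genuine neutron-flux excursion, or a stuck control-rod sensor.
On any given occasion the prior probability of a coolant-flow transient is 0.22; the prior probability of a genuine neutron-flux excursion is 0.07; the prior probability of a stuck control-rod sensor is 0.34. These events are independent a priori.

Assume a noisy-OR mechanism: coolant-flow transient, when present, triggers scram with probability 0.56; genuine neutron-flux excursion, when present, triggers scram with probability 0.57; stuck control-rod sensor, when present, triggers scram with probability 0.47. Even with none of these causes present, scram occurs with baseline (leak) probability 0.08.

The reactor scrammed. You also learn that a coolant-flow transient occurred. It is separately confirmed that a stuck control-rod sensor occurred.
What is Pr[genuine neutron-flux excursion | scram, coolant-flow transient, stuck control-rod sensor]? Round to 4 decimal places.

Under noisy-OR, P(scram | causes) = 1 − (1−0.08)·∏(1−qᵢ) over the active causes.
P(scram | coolant-flow transient, stuck control-rod sensor) = 0.785456·0.93 + 0.907746·0.07 = 0.730474 + 0.063542 = 0.794016
The genuine neutron-flux excursion-present share is 0.907746·0.07 = 0.063542.
Hence the posterior is 0.063542/0.794016 ≈ 0.0800.

Pr[genuine neutron-flux excursion | scram, coolant-flow transient, stuck control-rod sensor] ≈ 0.0800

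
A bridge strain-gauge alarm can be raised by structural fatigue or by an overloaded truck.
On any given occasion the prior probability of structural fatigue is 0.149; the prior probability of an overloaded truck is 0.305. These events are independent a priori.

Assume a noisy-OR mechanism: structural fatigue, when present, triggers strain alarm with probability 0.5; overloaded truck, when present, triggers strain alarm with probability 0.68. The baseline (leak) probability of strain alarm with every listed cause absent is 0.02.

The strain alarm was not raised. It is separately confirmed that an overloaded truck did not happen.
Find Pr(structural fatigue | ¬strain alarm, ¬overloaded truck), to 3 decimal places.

Pr(structural fatigue | ¬strain alarm, ¬overloaded truck) ≈ 0.080

Under noisy-OR, P(strain alarm | causes) = 1 − (1−0.02)·∏(1−qᵢ) over the active causes.
Numerator (weight on configurations with structural fatigue): 0.49*0.149 = 0.073010
Normalizer over all consistent configurations: 0.98*0.851 + 0.49*0.149 = 0.906990
Posterior = 0.073010 / 0.906990 ≈ 0.080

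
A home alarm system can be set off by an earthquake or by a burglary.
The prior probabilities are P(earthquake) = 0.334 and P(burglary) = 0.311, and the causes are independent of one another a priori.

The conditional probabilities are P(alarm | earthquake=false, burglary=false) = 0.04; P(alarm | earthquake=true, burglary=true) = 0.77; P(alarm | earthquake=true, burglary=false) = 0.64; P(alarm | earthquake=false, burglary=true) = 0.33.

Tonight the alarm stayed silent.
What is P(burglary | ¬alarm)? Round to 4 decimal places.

P(burglary | ¬alarm) ≈ 0.2371

By total probability over the 4 (earthquake, burglary) configurations:
  P(¬alarm) = 0.96·0.666·0.689 + 0.67·0.666·0.311 + 0.36·0.334·0.689 + 0.23·0.334·0.311
        = 0.440519 + 0.138774 + 0.082845 + 0.023891 = 0.686029
The terms with burglary present sum to 0.162665, so
  P(burglary | ¬alarm) = 0.162665 / 0.686029 ≈ 0.2371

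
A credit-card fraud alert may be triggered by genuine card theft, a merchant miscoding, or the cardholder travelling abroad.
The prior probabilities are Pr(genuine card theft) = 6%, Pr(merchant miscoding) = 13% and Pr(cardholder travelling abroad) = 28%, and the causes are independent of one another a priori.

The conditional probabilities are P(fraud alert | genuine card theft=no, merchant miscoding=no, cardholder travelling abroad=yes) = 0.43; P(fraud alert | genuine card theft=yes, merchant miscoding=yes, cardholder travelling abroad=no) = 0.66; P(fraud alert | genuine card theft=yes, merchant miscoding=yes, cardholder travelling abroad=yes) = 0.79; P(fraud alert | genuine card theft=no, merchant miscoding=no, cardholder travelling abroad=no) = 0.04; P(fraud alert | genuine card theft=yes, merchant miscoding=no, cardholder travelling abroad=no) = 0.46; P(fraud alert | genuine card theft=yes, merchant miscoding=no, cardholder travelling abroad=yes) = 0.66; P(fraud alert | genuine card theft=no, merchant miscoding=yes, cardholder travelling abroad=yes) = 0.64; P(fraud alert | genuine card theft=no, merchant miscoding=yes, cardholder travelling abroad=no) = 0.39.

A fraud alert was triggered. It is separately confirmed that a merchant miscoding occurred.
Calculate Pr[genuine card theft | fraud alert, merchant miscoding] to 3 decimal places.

By total probability over the 4 (genuine card theft, cardholder travelling abroad) configurations:
  P(fraud alert | merchant miscoding) = 0.39*0.94*0.72 + 0.64*0.94*0.28 + 0.66*0.06*0.72 + 0.79*0.06*0.28
        = 0.263952 + 0.168448 + 0.028512 + 0.013272 = 0.474184
Keeping only the genuine card theft-present terms gives 0.041784, so
  P(genuine card theft | fraud alert, merchant miscoding) = 0.041784 / 0.474184 ≈ 0.088

Pr[genuine card theft | fraud alert, merchant miscoding] ≈ 0.088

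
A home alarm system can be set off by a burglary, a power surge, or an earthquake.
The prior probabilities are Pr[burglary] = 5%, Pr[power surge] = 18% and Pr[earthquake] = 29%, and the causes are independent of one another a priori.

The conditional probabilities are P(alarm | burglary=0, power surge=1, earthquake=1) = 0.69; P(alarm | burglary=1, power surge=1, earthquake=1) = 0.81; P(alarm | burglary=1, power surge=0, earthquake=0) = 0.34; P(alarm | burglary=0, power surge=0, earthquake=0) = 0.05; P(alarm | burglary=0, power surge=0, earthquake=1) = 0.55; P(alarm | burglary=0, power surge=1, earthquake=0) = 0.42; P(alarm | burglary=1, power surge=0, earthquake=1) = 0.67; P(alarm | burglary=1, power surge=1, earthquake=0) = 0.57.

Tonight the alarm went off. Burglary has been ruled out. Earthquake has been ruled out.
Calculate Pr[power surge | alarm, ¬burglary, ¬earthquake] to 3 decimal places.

Pr[power surge | alarm, ¬burglary, ¬earthquake] ≈ 0.648

Enumerate both values of power surge and weight by the priors:
  P(alarm | ¬burglary, ¬earthquake) = 0.05×0.82 + 0.42×0.18
        = 0.041000 + 0.075600 = 0.116600
Keeping only the power surge-present terms gives 0.075600, so
  P(power surge | alarm, ¬burglary, ¬earthquake) = 0.075600 / 0.116600 ≈ 0.648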